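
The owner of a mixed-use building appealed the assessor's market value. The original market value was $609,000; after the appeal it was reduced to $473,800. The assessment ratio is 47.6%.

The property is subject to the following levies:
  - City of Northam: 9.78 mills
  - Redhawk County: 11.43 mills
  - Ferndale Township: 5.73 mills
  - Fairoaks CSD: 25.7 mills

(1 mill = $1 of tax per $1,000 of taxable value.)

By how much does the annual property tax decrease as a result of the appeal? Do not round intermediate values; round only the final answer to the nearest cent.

Old assessed value = $609,000 × 0.476 = $289,884
New assessed value = $473,800 × 0.476 = $225,528.8
Combined rate = 0.00978 + 0.01143 + 0.00573 + 0.0257 = 0.05264
Old tax = $289,884 × 0.05264 = $15,259.49376
New tax = $225,528.8 × 0.05264 = $11,871.836032
Reduction = $15,259.49376 − $11,871.836032 = $3,387.657728

$3,387.66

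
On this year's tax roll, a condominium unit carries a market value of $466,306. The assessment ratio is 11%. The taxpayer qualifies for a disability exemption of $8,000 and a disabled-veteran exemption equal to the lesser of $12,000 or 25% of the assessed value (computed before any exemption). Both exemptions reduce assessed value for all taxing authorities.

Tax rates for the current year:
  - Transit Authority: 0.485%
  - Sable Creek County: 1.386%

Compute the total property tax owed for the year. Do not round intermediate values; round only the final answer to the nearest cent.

$585.50

Assessed value = $466,306 × 0.11 = $51,293.66
Disabled-veteran exemption = min($12,000, 25% × $51,293.66) = min($12,000, $12,823.415) = $12,000 (dollar cap binds)
Taxable value = $51,293.66 − $8,000 − $12,000 = $31,293.66
Transit Authority: $31,293.66 × 0.00485 = $151.774251
Sable Creek County: $31,293.66 × 0.01386 = $433.7301276
Total = $585.5043786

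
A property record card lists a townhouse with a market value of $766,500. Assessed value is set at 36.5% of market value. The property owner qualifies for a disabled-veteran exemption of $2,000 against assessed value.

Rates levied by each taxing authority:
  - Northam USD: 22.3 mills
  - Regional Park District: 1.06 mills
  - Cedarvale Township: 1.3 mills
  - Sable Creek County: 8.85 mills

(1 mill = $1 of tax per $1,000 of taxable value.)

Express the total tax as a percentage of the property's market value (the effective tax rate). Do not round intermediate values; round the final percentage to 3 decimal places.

Assessed value = $766,500 × 0.365 = $279,772.5
Taxable value = $279,772.5 − $2,000 = $277,772.5
Northam USD: $277,772.5 × 0.0223 = $6,194.32675
Regional Park District: $277,772.5 × 0.00106 = $294.43885
Cedarvale Township: $277,772.5 × 0.0013 = $361.10425
Sable Creek County: $277,772.5 × 0.00885 = $2,458.286625
Total tax = $9,308.156475
Effective rate = $9,308.156475 ÷ $766,500 = 1.214% of market value

1.214%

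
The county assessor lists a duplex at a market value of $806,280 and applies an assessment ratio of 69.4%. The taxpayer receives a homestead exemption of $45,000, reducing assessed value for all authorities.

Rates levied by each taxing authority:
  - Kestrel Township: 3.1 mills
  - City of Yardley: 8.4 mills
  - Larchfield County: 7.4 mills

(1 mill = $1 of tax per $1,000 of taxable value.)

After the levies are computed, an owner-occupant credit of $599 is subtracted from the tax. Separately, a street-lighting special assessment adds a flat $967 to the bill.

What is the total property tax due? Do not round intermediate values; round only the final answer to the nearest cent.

$10,093.15

Assessed value = $806,280 × 0.694 = $559,558.32
Taxable value = $559,558.32 − $45,000 = $514,558.32
Kestrel Township: $514,558.32 × 0.0031 = $1,595.130792
City of Yardley: $514,558.32 × 0.0084 = $4,322.289888
Larchfield County: $514,558.32 × 0.0074 = $3,807.731568
Levies subtotal = $9,725.152248
After credit = $9,725.152248 − $599 = $9,126.152248
Total = $9,126.152248 + $967 = $10,093.152248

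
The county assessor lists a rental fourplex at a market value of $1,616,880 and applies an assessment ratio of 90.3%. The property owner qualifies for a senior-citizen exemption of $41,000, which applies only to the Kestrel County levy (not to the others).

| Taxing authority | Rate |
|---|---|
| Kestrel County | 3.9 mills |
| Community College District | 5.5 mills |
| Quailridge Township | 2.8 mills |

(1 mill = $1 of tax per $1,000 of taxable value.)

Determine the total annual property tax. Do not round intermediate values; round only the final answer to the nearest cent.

$17,652.62

Assessed value = $1,616,880 × 0.903 = $1,460,042.64
Kestrel County: ($1,460,042.64 − $41,000) × 0.0039 = $1,419,042.64 × 0.0039 = $5,534.266296
Community College District: $1,460,042.64 × 0.0055 = $8,030.23452
Quailridge Township: $1,460,042.64 × 0.0028 = $4,088.119392
Total = $17,652.620208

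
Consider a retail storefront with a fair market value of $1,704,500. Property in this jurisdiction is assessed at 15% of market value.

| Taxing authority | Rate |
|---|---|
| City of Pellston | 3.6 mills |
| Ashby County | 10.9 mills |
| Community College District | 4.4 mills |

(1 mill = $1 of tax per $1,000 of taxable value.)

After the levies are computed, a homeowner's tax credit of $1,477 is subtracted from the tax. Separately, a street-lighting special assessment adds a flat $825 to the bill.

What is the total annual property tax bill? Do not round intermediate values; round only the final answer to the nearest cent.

$4,180.26

Assessed value = $1,704,500 × 0.15 = $255,675
City of Pellston: $255,675 × 0.0036 = $920.43
Ashby County: $255,675 × 0.0109 = $2,786.8575
Community College District: $255,675 × 0.0044 = $1,124.97
Levies subtotal = $4,832.2575
After credit = $4,832.2575 − $1,477 = $3,355.2575
Total = $3,355.2575 + $825 = $4,180.2575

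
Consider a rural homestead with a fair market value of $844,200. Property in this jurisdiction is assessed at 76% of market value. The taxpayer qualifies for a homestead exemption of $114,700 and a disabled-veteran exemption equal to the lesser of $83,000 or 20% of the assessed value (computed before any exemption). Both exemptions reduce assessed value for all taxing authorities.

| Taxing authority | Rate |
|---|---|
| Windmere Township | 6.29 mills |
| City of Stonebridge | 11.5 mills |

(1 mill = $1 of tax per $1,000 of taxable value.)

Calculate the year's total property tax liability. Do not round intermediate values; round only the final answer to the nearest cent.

Assessed value = $844,200 × 0.76 = $641,592
Disabled-veteran exemption = min($83,000, 20% × $641,592) = min($83,000, $128,318.4) = $83,000 (dollar cap binds)
Taxable value = $641,592 − $114,700 − $83,000 = $443,892
Windmere Township: $443,892 × 0.00629 = $2,792.08068
City of Stonebridge: $443,892 × 0.0115 = $5,104.758
Total = $7,896.83868

$7,896.84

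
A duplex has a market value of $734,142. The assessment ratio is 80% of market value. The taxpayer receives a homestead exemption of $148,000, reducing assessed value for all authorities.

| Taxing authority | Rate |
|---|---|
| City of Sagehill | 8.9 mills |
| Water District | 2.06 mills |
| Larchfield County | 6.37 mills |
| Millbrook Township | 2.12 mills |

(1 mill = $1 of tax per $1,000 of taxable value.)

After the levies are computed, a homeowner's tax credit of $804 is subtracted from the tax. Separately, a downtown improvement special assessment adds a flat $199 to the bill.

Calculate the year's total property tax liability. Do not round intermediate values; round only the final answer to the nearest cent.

Assessed value = $734,142 × 0.8 = $587,313.6
Taxable value = $587,313.6 − $148,000 = $439,313.6
City of Sagehill: $439,313.6 × 0.0089 = $3,909.89104
Water District: $439,313.6 × 0.00206 = $904.986016
Larchfield County: $439,313.6 × 0.00637 = $2,798.427632
Millbrook Township: $439,313.6 × 0.00212 = $931.344832
Levies subtotal = $8,544.64952
After credit = $8,544.64952 − $804 = $7,740.64952
Total = $7,740.64952 + $199 = $7,939.64952

$7,939.65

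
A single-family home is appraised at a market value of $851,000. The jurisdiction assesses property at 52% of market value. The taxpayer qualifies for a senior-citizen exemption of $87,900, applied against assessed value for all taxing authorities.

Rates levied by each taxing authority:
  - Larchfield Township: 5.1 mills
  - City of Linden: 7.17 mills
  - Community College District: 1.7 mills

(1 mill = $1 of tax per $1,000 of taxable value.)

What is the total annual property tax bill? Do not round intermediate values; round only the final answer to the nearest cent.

Assessed value = $851,000 × 0.52 = $442,520
Taxable value = $442,520 − $87,900 = $354,620
Larchfield Township: $354,620 × 0.0051 = $1,808.562
City of Linden: $354,620 × 0.00717 = $2,542.6254
Community College District: $354,620 × 0.0017 = $602.854
Total = $1,808.562 + $2,542.6254 + $602.854 = $4,954.0414

$4,954.04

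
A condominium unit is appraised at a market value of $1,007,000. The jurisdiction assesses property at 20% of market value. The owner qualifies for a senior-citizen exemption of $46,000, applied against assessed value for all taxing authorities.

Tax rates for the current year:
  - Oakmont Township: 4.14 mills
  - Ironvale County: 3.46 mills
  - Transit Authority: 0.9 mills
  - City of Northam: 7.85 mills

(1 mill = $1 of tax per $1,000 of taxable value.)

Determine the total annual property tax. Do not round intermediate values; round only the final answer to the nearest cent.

Assessed value = $1,007,000 × 0.2 = $201,400
Taxable value = $201,400 − $46,000 = $155,400
Oakmont Township: $155,400 × 0.00414 = $643.356
Ironvale County: $155,400 × 0.00346 = $537.684
Transit Authority: $155,400 × 0.0009 = $139.86
City of Northam: $155,400 × 0.00785 = $1,219.89
Total = $643.356 + $537.684 + $139.86 + $1,219.89 = $2,540.79

$2,540.79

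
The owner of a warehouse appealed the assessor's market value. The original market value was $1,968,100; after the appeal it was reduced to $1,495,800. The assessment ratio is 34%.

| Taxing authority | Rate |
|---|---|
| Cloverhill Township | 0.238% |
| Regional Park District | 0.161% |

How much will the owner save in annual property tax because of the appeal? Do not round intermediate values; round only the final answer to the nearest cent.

Old assessed value = $1,968,100 × 0.34 = $669,154
New assessed value = $1,495,800 × 0.34 = $508,572
Combined rate = 0.00238 + 0.00161 = 0.00399
Old tax = $669,154 × 0.00399 = $2,669.92446
New tax = $508,572 × 0.00399 = $2,029.20228
Reduction = $2,669.92446 − $2,029.20228 = $640.72218

$640.72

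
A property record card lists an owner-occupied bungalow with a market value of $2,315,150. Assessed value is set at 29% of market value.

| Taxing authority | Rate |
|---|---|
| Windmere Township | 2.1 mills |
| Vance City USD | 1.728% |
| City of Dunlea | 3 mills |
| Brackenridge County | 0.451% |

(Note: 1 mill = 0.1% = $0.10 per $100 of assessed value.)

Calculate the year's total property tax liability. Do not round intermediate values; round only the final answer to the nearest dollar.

$18,054

Assessed value = $2,315,150 × 0.29 = $671,393.5
Windmere Township: $671,393.5 × 0.0021 = $1,409.92635
Vance City USD: $671,393.5 × 0.01728 = $11,601.67968
City of Dunlea: $671,393.5 × 0.003 = $2,014.1805
Brackenridge County: $671,393.5 × 0.00451 = $3,027.984685
Total = $18,053.771215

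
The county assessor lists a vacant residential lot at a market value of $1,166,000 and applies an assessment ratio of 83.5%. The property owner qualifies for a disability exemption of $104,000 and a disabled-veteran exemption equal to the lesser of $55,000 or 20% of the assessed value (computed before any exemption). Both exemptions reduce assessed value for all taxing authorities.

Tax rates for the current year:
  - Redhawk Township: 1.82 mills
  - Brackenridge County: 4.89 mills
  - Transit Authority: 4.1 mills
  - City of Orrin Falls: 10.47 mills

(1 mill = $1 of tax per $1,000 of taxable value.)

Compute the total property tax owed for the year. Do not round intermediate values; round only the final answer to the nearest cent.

$17,334.90

Assessed value = $1,166,000 × 0.835 = $973,610
Disabled-veteran exemption = min($55,000, 20% × $973,610) = min($55,000, $194,722) = $55,000 (dollar cap binds)
Taxable value = $973,610 − $104,000 − $55,000 = $814,610
Redhawk Township: $814,610 × 0.00182 = $1,482.5902
Brackenridge County: $814,610 × 0.00489 = $3,983.4429
Transit Authority: $814,610 × 0.0041 = $3,339.901
City of Orrin Falls: $814,610 × 0.01047 = $8,528.9667
Total = $17,334.9008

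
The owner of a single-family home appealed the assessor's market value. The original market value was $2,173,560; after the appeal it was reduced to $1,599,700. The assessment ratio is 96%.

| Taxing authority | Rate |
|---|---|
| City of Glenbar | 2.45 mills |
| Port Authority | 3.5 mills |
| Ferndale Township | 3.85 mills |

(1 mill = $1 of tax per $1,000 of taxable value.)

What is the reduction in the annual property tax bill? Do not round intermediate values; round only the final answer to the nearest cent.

Old assessed value = $2,173,560 × 0.96 = $2,086,617.6
New assessed value = $1,599,700 × 0.96 = $1,535,712
Combined rate = 0.00245 + 0.0035 + 0.00385 = 0.0098
Old tax = $2,086,617.6 × 0.0098 = $20,448.85248
New tax = $1,535,712 × 0.0098 = $15,049.9776
Reduction = $20,448.85248 − $15,049.9776 = $5,398.87488

$5,398.87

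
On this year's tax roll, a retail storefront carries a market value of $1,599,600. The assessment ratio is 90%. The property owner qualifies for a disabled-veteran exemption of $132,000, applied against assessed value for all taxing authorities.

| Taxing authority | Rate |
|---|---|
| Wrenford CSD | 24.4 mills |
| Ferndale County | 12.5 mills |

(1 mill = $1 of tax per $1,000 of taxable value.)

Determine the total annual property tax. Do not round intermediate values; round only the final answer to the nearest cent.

Assessed value = $1,599,600 × 0.9 = $1,439,640
Taxable value = $1,439,640 − $132,000 = $1,307,640
Wrenford CSD: $1,307,640 × 0.0244 = $31,906.416
Ferndale County: $1,307,640 × 0.0125 = $16,345.5
Total = $31,906.416 + $16,345.5 = $48,251.916

$48,251.92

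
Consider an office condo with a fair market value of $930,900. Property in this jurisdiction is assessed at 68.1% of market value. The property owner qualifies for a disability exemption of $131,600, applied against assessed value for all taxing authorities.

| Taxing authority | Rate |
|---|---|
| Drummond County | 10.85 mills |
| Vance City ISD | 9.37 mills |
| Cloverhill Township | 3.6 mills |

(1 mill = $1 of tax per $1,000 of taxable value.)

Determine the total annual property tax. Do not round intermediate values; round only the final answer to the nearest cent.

Assessed value = $930,900 × 0.681 = $633,942.9
Taxable value = $633,942.9 − $131,600 = $502,342.9
Drummond County: $502,342.9 × 0.01085 = $5,450.420465
Vance City ISD: $502,342.9 × 0.00937 = $4,706.952973
Cloverhill Township: $502,342.9 × 0.0036 = $1,808.43444
Total = $5,450.420465 + $4,706.952973 + $1,808.43444 = $11,965.807878

$11,965.81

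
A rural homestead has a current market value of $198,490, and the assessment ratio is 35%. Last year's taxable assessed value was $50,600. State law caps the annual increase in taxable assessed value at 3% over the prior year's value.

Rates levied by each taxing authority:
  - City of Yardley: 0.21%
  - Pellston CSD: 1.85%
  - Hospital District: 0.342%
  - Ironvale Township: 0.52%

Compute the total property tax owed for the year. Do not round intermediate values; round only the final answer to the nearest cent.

Uncapped assessed value = $198,490 × 0.35 = $69,471.5
Cap limit = $50,600 × 1.03 = $52,118
Taxable assessed value = min($69,471.5, $52,118) = $52,118 (cap binds)
City of Yardley: $52,118 × 0.0021 = $109.4478
Pellston CSD: $52,118 × 0.0185 = $964.183
Hospital District: $52,118 × 0.00342 = $178.24356
Ironvale Township: $52,118 × 0.0052 = $271.0136
Total = $1,522.88796

$1,522.89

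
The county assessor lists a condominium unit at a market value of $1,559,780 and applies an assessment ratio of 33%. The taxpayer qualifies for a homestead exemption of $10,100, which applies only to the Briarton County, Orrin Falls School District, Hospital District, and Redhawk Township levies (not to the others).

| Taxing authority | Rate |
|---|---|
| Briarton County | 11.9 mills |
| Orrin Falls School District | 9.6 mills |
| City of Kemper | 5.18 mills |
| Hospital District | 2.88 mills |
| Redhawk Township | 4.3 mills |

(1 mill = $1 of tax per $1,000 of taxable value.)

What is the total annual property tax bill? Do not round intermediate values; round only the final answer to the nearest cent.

Assessed value = $1,559,780 × 0.33 = $514,727.4
Briarton County: ($514,727.4 − $10,100) × 0.0119 = $504,627.4 × 0.0119 = $6,005.06606
Orrin Falls School District: ($514,727.4 − $10,100) × 0.0096 = $504,627.4 × 0.0096 = $4,844.42304
City of Kemper: $514,727.4 × 0.00518 = $2,666.287932
Hospital District: ($514,727.4 − $10,100) × 0.00288 = $504,627.4 × 0.00288 = $1,453.326912
Redhawk Township: ($514,727.4 − $10,100) × 0.0043 = $504,627.4 × 0.0043 = $2,169.89782
Total = $17,139.001764

$17,139.00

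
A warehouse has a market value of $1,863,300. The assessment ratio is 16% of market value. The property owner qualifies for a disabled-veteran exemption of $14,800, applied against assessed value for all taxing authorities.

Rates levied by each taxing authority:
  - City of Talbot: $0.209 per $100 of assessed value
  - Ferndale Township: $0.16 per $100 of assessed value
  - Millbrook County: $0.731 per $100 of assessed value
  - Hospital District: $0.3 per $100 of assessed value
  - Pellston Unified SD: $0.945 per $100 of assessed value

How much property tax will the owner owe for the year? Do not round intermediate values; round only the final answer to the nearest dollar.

Assessed value = $1,863,300 × 0.16 = $298,128
Taxable value = $298,128 − $14,800 = $283,328
City of Talbot: $283,328 × 0.00209 = $592.15552
Ferndale Township: $283,328 × 0.0016 = $453.3248
Millbrook County: $283,328 × 0.00731 = $2,071.12768
Hospital District: $283,328 × 0.003 = $849.984
Pellston Unified SD: $283,328 × 0.00945 = $2,677.4496
Total = $592.15552 + $453.3248 + $2,071.12768 + $849.984 + $2,677.4496 = $6,644.0416

$6,644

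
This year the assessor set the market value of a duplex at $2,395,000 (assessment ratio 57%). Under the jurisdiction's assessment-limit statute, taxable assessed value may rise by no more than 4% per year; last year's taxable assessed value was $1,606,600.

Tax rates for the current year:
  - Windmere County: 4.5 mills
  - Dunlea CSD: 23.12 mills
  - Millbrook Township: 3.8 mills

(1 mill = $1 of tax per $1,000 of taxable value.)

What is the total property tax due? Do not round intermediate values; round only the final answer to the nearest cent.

Uncapped assessed value = $2,395,000 × 0.57 = $1,365,150
Cap limit = $1,606,600 × 1.04 = $1,670,864
Taxable assessed value = min($1,365,150, $1,670,864) = $1,365,150 (cap does not bind)
Windmere County: $1,365,150 × 0.0045 = $6,143.175
Dunlea CSD: $1,365,150 × 0.02312 = $31,562.268
Millbrook Township: $1,365,150 × 0.0038 = $5,187.57
Total = $42,893.013

$42,893.01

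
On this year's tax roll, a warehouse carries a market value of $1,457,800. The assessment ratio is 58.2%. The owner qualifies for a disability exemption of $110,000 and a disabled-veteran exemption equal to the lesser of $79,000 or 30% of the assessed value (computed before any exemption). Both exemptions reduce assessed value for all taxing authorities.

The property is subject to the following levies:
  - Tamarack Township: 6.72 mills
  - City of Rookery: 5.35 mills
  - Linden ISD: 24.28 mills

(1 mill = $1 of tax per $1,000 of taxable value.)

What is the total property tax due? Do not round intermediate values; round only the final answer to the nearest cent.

Assessed value = $1,457,800 × 0.582 = $848,439.6
Disabled-veteran exemption = min($79,000, 30% × $848,439.6) = min($79,000, $254,531.88) = $79,000 (dollar cap binds)
Taxable value = $848,439.6 − $110,000 − $79,000 = $659,439.6
Tamarack Township: $659,439.6 × 0.00672 = $4,431.434112
City of Rookery: $659,439.6 × 0.00535 = $3,528.00186
Linden ISD: $659,439.6 × 0.02428 = $16,011.193488
Total = $23,970.62946

$23,970.63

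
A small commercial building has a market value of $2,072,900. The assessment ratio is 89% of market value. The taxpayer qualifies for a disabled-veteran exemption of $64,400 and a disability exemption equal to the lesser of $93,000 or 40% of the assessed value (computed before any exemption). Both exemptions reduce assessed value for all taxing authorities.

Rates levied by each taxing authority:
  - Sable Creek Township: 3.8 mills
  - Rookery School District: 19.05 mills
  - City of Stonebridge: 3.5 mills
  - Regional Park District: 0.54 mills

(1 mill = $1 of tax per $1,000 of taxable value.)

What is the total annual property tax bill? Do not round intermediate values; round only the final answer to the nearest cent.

Assessed value = $2,072,900 × 0.89 = $1,844,881
Disability exemption = min($93,000, 40% × $1,844,881) = min($93,000, $737,952.4) = $93,000 (dollar cap binds)
Taxable value = $1,844,881 − $64,400 − $93,000 = $1,687,481
Sable Creek Township: $1,687,481 × 0.0038 = $6,412.4278
Rookery School District: $1,687,481 × 0.01905 = $32,146.51305
City of Stonebridge: $1,687,481 × 0.0035 = $5,906.1835
Regional Park District: $1,687,481 × 0.00054 = $911.23974
Total = $45,376.36409

$45,376.36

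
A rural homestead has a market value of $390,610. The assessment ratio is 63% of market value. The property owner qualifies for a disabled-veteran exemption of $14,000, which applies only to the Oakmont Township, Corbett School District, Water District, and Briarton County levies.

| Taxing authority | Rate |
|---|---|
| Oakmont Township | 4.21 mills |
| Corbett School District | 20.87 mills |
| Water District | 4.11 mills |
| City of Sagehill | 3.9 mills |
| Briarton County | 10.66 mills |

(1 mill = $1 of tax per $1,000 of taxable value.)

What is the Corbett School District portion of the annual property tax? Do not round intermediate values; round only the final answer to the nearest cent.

Assessed value = $390,610 × 0.63 = $246,084.3
Corbett School District taxable value = $246,084.3 − $14,000 = $232,084.3
Corbett School District levy = $232,084.3 × 0.02087 = $4,843.599341

$4,843.60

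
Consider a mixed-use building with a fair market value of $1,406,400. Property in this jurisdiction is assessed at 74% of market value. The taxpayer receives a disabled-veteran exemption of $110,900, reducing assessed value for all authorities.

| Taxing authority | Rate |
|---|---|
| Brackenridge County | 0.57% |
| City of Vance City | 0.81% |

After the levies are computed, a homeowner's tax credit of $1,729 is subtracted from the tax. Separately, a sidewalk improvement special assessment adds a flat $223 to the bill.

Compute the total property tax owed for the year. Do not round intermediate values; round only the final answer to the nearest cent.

Assessed value = $1,406,400 × 0.74 = $1,040,736
Taxable value = $1,040,736 − $110,900 = $929,836
Brackenridge County: $929,836 × 0.0057 = $5,300.0652
City of Vance City: $929,836 × 0.0081 = $7,531.6716
Levies subtotal = $12,831.7368
After credit = $12,831.7368 − $1,729 = $11,102.7368
Total = $11,102.7368 + $223 = $11,325.7368

$11,325.74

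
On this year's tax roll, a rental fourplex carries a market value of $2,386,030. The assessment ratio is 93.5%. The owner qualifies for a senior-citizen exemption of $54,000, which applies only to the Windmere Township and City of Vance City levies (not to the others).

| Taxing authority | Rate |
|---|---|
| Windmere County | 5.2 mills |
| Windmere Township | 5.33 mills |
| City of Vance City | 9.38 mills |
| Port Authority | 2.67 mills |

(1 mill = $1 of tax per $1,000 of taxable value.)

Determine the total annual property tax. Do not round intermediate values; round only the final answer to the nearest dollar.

$49,580

Assessed value = $2,386,030 × 0.935 = $2,230,938.05
Windmere County: $2,230,938.05 × 0.0052 = $11,600.87786
Windmere Township: ($2,230,938.05 − $54,000) × 0.00533 = $2,176,938.05 × 0.00533 = $11,603.0798065
City of Vance City: ($2,230,938.05 − $54,000) × 0.00938 = $2,176,938.05 × 0.00938 = $20,419.678909
Port Authority: $2,230,938.05 × 0.00267 = $5,956.6045935
Total = $49,580.241169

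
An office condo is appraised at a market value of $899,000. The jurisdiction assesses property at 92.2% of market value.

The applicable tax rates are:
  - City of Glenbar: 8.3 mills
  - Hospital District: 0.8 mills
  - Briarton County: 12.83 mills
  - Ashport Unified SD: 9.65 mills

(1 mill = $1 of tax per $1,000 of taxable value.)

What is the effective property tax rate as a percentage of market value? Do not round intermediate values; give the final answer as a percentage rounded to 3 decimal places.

2.912%

Assessed value = $899,000 × 0.922 = $828,878
City of Glenbar: $828,878 × 0.0083 = $6,879.6874
Hospital District: $828,878 × 0.0008 = $663.1024
Briarton County: $828,878 × 0.01283 = $10,634.50474
Ashport Unified SD: $828,878 × 0.00965 = $7,998.6727
Total tax = $26,175.96724
Effective rate = $26,175.96724 ÷ $899,000 = 2.912% of market value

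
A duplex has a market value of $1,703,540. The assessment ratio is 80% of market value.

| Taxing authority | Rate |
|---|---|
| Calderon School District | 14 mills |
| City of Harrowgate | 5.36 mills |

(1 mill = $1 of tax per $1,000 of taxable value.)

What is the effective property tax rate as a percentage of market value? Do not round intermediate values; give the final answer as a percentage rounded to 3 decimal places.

1.549%

Assessed value = $1,703,540 × 0.8 = $1,362,832
Calderon School District: $1,362,832 × 0.014 = $19,079.648
City of Harrowgate: $1,362,832 × 0.00536 = $7,304.77952
Total tax = $26,384.42752
Effective rate = $26,384.42752 ÷ $1,703,540 = 1.549% of market value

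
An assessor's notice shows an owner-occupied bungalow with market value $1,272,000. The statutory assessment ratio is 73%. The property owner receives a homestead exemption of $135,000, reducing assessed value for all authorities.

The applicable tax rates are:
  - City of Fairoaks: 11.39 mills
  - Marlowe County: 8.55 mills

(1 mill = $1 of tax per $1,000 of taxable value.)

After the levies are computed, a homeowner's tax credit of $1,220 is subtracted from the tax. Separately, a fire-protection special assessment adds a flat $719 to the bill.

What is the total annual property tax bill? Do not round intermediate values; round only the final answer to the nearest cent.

Assessed value = $1,272,000 × 0.73 = $928,560
Taxable value = $928,560 − $135,000 = $793,560
City of Fairoaks: $793,560 × 0.01139 = $9,038.6484
Marlowe County: $793,560 × 0.00855 = $6,784.938
Levies subtotal = $15,823.5864
After credit = $15,823.5864 − $1,220 = $14,603.5864
Total = $14,603.5864 + $719 = $15,322.5864

$15,322.59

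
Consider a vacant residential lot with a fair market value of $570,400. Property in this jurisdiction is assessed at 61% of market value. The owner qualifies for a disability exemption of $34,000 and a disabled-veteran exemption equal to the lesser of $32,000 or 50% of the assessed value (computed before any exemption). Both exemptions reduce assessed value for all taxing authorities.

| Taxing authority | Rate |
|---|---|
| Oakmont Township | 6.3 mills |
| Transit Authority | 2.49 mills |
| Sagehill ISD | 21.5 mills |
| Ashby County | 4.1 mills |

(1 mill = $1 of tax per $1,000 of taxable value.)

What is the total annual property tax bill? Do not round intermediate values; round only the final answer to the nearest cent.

$9,696.05

Assessed value = $570,400 × 0.61 = $347,944
Disabled-veteran exemption = min($32,000, 50% × $347,944) = min($32,000, $173,972) = $32,000 (dollar cap binds)
Taxable value = $347,944 − $34,000 − $32,000 = $281,944
Oakmont Township: $281,944 × 0.0063 = $1,776.2472
Transit Authority: $281,944 × 0.00249 = $702.04056
Sagehill ISD: $281,944 × 0.0215 = $6,061.796
Ashby County: $281,944 × 0.0041 = $1,155.9704
Total = $9,696.05416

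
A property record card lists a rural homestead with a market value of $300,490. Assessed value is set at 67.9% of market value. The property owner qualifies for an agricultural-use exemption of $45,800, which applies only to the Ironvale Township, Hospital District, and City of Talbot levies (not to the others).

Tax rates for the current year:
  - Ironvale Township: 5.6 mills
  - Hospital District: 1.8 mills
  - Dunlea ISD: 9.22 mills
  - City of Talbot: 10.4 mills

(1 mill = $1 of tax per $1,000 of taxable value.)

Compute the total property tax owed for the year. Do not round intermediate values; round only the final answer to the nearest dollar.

Assessed value = $300,490 × 0.679 = $204,032.71
Ironvale Township: ($204,032.71 − $45,800) × 0.0056 = $158,232.71 × 0.0056 = $886.103176
Hospital District: ($204,032.71 − $45,800) × 0.0018 = $158,232.71 × 0.0018 = $284.818878
Dunlea ISD: $204,032.71 × 0.00922 = $1,881.1815862
City of Talbot: ($204,032.71 − $45,800) × 0.0104 = $158,232.71 × 0.0104 = $1,645.620184
Total = $4,697.7238242

$4,698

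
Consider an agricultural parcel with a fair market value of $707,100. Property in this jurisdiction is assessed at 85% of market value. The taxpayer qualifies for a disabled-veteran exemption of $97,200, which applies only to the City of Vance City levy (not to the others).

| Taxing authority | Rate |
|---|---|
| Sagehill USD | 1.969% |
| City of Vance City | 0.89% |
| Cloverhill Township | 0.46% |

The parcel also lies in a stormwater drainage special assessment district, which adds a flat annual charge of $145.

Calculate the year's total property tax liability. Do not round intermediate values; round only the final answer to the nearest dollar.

$19,228

Assessed value = $707,100 × 0.85 = $601,035
Sagehill USD: $601,035 × 0.01969 = $11,834.37915
City of Vance City: ($601,035 − $97,200) × 0.0089 = $503,835 × 0.0089 = $4,484.1315
Cloverhill Township: $601,035 × 0.0046 = $2,764.761
Levies subtotal = $19,083.27165
Total = $19,083.27165 + $145 = $19,228.27165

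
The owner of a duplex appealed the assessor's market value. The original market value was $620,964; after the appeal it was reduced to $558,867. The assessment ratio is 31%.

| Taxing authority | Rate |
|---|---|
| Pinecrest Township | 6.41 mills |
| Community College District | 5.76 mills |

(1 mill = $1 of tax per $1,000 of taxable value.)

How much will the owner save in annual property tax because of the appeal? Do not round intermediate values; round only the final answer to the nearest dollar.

Old assessed value = $620,964 × 0.31 = $192,498.84
New assessed value = $558,867 × 0.31 = $173,248.77
Combined rate = 0.00641 + 0.00576 = 0.01217
Old tax = $192,498.84 × 0.01217 = $2,342.7108828
New tax = $173,248.77 × 0.01217 = $2,108.4375309
Reduction = $2,342.7108828 − $2,108.4375309 = $234.2733519

$234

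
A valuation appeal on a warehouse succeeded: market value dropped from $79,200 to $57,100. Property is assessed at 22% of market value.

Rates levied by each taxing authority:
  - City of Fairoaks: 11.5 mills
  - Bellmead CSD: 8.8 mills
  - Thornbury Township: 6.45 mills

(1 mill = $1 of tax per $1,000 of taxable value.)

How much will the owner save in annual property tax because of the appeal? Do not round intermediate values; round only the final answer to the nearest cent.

$130.06

Old assessed value = $79,200 × 0.22 = $17,424
New assessed value = $57,100 × 0.22 = $12,562
Combined rate = 0.0115 + 0.0088 + 0.00645 = 0.02675
Old tax = $17,424 × 0.02675 = $466.092
New tax = $12,562 × 0.02675 = $336.0335
Reduction = $466.092 − $336.0335 = $130.0585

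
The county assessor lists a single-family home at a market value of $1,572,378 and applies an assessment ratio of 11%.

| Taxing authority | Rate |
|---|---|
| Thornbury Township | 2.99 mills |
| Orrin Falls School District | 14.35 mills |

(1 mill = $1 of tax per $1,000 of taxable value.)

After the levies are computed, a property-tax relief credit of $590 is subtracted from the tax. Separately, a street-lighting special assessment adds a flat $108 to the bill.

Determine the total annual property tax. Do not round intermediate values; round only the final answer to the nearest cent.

Assessed value = $1,572,378 × 0.11 = $172,961.58
Thornbury Township: $172,961.58 × 0.00299 = $517.1551242
Orrin Falls School District: $172,961.58 × 0.01435 = $2,481.998673
Levies subtotal = $2,999.1537972
After credit = $2,999.1537972 − $590 = $2,409.1537972
Total = $2,409.1537972 + $108 = $2,517.1537972

$2,517.15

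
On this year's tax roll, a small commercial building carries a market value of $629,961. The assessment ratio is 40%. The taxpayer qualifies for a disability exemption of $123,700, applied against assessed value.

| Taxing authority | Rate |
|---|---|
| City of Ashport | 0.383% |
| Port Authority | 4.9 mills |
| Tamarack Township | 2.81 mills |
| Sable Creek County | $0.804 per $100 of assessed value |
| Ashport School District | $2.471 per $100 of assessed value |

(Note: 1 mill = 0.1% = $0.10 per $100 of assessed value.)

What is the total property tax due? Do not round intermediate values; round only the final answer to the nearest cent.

$5,681.72

Assessed value = $629,961 × 0.4 = $251,984.4
Taxable value = $251,984.4 − $123,700 = $128,284.4
City of Ashport: $128,284.4 × 0.00383 = $491.329252
Port Authority: $128,284.4 × 0.0049 = $628.59356
Tamarack Township: $128,284.4 × 0.00281 = $360.479164
Sable Creek County: $128,284.4 × 0.00804 = $1,031.406576
Ashport School District: $128,284.4 × 0.02471 = $3,169.907524
Total = $5,681.716076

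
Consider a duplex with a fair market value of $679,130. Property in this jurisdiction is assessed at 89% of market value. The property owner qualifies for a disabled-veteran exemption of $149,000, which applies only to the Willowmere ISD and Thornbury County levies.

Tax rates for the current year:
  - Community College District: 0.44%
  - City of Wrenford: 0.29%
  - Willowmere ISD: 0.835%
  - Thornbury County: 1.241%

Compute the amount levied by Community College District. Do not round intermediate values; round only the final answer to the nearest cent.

$2,659.47

Assessed value = $679,130 × 0.89 = $604,425.7
Community College District taxable value = $604,425.7 (exemption does not apply)
Community College District levy = $604,425.7 × 0.0044 = $2,659.47308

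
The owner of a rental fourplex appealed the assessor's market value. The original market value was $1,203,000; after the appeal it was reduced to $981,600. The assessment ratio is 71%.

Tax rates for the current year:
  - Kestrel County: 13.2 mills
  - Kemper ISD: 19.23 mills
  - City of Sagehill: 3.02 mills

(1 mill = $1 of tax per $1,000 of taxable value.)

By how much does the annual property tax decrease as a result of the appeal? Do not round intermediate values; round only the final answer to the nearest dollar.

$5,573

Old assessed value = $1,203,000 × 0.71 = $854,130
New assessed value = $981,600 × 0.71 = $696,936
Combined rate = 0.0132 + 0.01923 + 0.00302 = 0.03545
Old tax = $854,130 × 0.03545 = $30,278.9085
New tax = $696,936 × 0.03545 = $24,706.3812
Reduction = $30,278.9085 − $24,706.3812 = $5,572.5273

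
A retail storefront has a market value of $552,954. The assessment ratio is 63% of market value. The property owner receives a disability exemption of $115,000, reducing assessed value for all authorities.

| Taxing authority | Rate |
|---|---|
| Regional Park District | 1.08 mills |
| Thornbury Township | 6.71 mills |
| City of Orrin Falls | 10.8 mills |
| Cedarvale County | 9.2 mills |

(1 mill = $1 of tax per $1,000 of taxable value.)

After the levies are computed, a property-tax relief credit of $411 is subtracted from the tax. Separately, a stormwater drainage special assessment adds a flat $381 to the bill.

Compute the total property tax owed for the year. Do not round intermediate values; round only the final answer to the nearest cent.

$6,455.10

Assessed value = $552,954 × 0.63 = $348,361.02
Taxable value = $348,361.02 − $115,000 = $233,361.02
Regional Park District: $233,361.02 × 0.00108 = $252.0299016
Thornbury Township: $233,361.02 × 0.00671 = $1,565.8524442
City of Orrin Falls: $233,361.02 × 0.0108 = $2,520.299016
Cedarvale County: $233,361.02 × 0.0092 = $2,146.921384
Levies subtotal = $6,485.1027458
After credit = $6,485.1027458 − $411 = $6,074.1027458
Total = $6,074.1027458 + $381 = $6,455.1027458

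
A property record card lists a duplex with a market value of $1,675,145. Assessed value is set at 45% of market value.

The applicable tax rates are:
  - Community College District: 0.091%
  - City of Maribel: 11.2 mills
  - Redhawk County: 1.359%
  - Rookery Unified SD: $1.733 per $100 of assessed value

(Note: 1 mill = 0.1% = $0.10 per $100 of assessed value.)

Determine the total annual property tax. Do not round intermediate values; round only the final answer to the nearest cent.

$32,436.67

Assessed value = $1,675,145 × 0.45 = $753,815.25
Community College District: $753,815.25 × 0.00091 = $685.9718775
City of Maribel: $753,815.25 × 0.0112 = $8,442.7308
Redhawk County: $753,815.25 × 0.01359 = $10,244.3492475
Rookery Unified SD: $753,815.25 × 0.01733 = $13,063.6182825
Total = $32,436.6702075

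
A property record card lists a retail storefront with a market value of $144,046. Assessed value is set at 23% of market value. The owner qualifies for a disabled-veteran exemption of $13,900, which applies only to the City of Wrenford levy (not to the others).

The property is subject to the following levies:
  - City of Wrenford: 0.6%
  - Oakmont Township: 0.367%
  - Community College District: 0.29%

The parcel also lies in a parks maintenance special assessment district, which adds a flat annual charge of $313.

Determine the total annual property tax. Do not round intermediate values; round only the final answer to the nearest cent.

$646.05

Assessed value = $144,046 × 0.23 = $33,130.58
City of Wrenford: ($33,130.58 − $13,900) × 0.006 = $19,230.58 × 0.006 = $115.38348
Oakmont Township: $33,130.58 × 0.00367 = $121.5892286
Community College District: $33,130.58 × 0.0029 = $96.078682
Levies subtotal = $333.0513906
Total = $333.0513906 + $313 = $646.0513906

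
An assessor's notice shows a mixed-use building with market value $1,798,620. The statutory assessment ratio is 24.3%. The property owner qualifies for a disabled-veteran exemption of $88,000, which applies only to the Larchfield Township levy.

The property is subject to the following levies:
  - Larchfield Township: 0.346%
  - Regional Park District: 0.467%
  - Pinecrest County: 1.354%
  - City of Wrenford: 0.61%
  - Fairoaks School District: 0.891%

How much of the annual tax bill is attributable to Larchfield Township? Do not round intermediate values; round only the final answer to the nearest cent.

Assessed value = $1,798,620 × 0.243 = $437,064.66
Larchfield Township taxable value = $437,064.66 − $88,000 = $349,064.66
Larchfield Township levy = $349,064.66 × 0.00346 = $1,207.7637236

$1,207.76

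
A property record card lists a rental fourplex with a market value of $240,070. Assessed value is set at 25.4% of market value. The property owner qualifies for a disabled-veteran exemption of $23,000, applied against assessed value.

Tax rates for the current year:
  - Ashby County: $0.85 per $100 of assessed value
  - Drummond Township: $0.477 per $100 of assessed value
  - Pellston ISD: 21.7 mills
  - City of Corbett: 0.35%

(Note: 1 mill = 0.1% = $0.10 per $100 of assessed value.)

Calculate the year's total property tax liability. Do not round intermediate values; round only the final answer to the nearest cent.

Assessed value = $240,070 × 0.254 = $60,977.78
Taxable value = $60,977.78 − $23,000 = $37,977.78
Ashby County: $37,977.78 × 0.0085 = $322.81113
Drummond Township: $37,977.78 × 0.00477 = $181.1540106
Pellston ISD: $37,977.78 × 0.0217 = $824.117826
City of Corbett: $37,977.78 × 0.0035 = $132.92223
Total = $1,461.0051966

$1,461.01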